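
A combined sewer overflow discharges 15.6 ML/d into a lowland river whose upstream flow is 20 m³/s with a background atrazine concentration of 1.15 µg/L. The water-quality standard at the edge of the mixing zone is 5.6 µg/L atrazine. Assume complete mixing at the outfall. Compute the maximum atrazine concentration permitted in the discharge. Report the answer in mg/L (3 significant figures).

15.6 ML/d = 0.1806 m³/s.
1.15 µg/L = 0.00115 mg/L.
5.6 µg/L = 0.0056 mg/L.
Mass balance: 0.0056·20.18 = 0.1806·Cₑ + 20·0.00115.
Cₑ = (0.113 − 0.023) / 0.1806 = 0.4985 mg/L.

0.499 mg/L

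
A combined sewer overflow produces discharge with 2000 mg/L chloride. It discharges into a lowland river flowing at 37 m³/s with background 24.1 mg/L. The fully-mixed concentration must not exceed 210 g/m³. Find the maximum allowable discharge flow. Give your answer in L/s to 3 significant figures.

3840 L/s

Mass balance at complete mixing: C_std·(Q_w + Q_r) = Q_w·C_e + Q_r·C_b.
Rearranging, Q_w = Q_r·(C_std − C_b)/(C_e − C_std) = 37·(210 − 24.1) / (2000 − 210) = 3.843 m³/s.
= 3843 L/s.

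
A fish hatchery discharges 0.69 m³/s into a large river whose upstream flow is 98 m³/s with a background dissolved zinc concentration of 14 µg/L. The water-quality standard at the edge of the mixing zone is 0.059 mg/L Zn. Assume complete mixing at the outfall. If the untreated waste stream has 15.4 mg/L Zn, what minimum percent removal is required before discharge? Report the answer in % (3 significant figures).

58.1 %

14 µg/L = 0.014 mg/L.
Mass balance: 0.059·98.69 = 0.69·Cₑ + 98·0.014.
Cₑ = (5.823 − 1.372) / 0.69 = 6.45 mg/L.
Required removal = 1 − 6.45/15.4 = 58.11 %.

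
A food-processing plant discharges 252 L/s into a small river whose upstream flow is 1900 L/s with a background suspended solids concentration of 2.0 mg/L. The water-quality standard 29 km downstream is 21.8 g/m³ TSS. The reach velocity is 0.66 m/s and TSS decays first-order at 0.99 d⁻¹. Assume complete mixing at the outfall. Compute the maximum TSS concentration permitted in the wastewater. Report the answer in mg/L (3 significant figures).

293 mg/L

252 L/s = 0.252 m³/s.
1900 L/s = 1.9 m³/s.
Travel time to the compliance point: t = 2.9e+04/0.66 = 4.394e+04 s = 0.5086 d; decay factor exp(−0.99·0.5086) = 0.6044.
So the concentration just after mixing may be at most 21.8/0.6044 = 36.07 mg/L.
Mass balance: 36.07·2.152 = 0.252·Cₑ + 1.9·2.
Cₑ = (77.62 − 3.8) / 0.252 = 292.9 mg/L.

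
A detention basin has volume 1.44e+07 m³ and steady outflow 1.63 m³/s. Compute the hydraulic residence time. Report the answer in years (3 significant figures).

Q = 1.63 m³/s × 3.156e+07 s/yr = 5.144e+07 m³/yr.
Hydraulic residence time τ = V/Q = 1.44e+07/5.144e+07 = 0.2799 yr.

0.280 yr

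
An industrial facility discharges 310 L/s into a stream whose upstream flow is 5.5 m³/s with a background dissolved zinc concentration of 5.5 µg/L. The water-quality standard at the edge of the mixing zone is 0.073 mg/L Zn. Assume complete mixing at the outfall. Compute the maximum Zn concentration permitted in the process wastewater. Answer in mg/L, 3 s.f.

310 L/s = 0.31 m³/s.
5.5 µg/L = 0.0055 mg/L.
Mass balance: 0.073·5.81 = 0.31·Cₑ + 5.5·0.0055.
Cₑ = (0.4241 − 0.03025) / 0.31 = 1.271 mg/L.

1.27 mg/L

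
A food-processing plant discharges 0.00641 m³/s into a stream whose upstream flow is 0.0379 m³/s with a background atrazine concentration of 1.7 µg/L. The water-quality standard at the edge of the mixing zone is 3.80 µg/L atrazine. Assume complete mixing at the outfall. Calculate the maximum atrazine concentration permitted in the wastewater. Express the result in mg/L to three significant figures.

0.0162 mg/L

1.7 µg/L = 0.0017 mg/L.
3.80 µg/L = 0.0038 mg/L.
Mass balance: 0.0038·0.04431 = 0.00641·Cₑ + 0.0379·0.0017.
Cₑ = (0.0001684 − 6.443e-05) / 0.00641 = 0.01622 mg/L.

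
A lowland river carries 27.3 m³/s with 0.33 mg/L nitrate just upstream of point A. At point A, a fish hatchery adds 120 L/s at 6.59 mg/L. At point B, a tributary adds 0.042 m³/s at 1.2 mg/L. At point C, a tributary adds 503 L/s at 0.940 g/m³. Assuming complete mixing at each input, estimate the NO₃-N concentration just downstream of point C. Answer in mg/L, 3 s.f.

120 L/s = 0.12 m³/s.
After input A: C = (27.3·0.33 + 0.12·6.59) / 27.42 = 0.3574 mg/L.
After input B: C = (27.42·0.3574 + 0.042·1.2) / 27.46 = 0.3587 mg/L.
503 L/s = 0.503 m³/s.
After input C: C = (27.46·0.3587 + 0.503·0.94) / 27.97 = 0.3691 mg/L.

0.369 mg/L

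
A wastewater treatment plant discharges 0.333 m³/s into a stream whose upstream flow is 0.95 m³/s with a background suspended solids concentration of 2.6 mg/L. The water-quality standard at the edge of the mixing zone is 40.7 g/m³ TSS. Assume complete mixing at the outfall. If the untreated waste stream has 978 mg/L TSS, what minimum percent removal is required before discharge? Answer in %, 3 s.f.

84.7 %

Mass balance: 40.7·1.283 = 0.333·Cₑ + 0.95·2.6.
Cₑ = (52.22 − 2.47) / 0.333 = 149.4 mg/L.
Required removal = 1 − 149.4/978 = 84.72 %.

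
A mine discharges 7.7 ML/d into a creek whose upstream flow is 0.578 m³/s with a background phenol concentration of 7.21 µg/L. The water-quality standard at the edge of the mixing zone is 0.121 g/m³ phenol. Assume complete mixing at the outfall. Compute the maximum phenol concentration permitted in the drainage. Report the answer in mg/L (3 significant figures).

7.7 ML/d = 0.08912 m³/s.
7.21 µg/L = 0.00721 mg/L.
Mass balance: 0.121·0.6671 = 0.08912·Cₑ + 0.578·0.00721.
Cₑ = (0.08072 − 0.004167) / 0.08912 = 0.859 mg/L.

0.859 mg/L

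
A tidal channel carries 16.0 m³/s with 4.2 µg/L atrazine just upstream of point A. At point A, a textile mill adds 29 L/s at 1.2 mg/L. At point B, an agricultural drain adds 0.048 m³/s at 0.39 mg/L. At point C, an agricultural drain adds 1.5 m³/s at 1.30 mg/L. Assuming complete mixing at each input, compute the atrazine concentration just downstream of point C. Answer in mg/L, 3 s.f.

4.2 µg/L = 0.0042 mg/L.
29 L/s = 0.029 m³/s.
After input A: C = (16·0.0042 + 0.029·1.2) / 16.03 = 0.006363 mg/L.
After input B: C = (16.03·0.006363 + 0.048·0.39) / 16.08 = 0.007509 mg/L.
After input C: C = (16.08·0.007509 + 1.5·1.3) / 17.58 = 0.1178 mg/L.

0.118 mg/L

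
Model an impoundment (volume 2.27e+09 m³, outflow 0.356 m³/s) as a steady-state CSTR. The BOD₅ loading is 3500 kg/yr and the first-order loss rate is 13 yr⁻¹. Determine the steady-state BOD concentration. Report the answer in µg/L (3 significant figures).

0.119 µg/L

Outflow Q = 0.356 m³/s × 3.156e+07 s/yr = 1.123e+07 m³/yr.
Steady-state CSTR mass balance: W = Q·C + k·V·C, so C = W/(Q + kV).
Q + kV = 1.123e+07 + 13·2.27e+09 = 2.952e+10 m³/yr.
C = 3500/2.952e+10 = 1.186e-07 kg/m³ = 0.0001186 mg/L = 0.1186 µg/L.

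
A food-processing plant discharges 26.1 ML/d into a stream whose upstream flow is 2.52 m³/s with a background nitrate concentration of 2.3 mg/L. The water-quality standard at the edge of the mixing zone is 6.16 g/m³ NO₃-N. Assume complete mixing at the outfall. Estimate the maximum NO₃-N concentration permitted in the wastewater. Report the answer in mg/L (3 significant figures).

26.1 ML/d = 0.3021 m³/s.
Mass balance: 6.16·2.822 = 0.3021·Cₑ + 2.52·2.3.
Cₑ = (17.38 − 5.796) / 0.3021 = 38.36 mg/L.

38.4 mg/L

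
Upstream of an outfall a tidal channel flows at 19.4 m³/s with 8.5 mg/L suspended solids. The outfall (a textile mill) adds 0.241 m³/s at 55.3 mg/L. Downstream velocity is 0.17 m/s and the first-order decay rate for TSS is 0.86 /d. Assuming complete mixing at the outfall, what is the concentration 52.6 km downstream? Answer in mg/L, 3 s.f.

After complete mixing, C₀ = (0.241·55.3 + 19.4·8.5) / 19.64 = 9.074 mg/L.
Travel time t = 5.26e+04 m / 0.17 m/s = 3.094e+05 s = 3.581 d.
C = 9.074·exp(−0.86·3.581) = 9.074·0.04597 = 0.4171 mg/L.

0.417 mg/L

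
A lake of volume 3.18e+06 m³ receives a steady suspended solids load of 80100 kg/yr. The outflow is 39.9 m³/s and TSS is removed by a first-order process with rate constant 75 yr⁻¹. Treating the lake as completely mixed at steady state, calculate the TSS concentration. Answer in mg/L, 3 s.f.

0.0535 mg/L

Outflow Q = 39.9 m³/s × 3.156e+07 s/yr = 1.259e+09 m³/yr.
Steady-state CSTR mass balance: W = Q·C + k·V·C, so C = W/(Q + kV).
Q + kV = 1.259e+09 + 75·3.18e+06 = 1.498e+09 m³/yr.
C = 80100/1.498e+09 = 5.348e-05 kg/m³ = 0.05348 mg/L.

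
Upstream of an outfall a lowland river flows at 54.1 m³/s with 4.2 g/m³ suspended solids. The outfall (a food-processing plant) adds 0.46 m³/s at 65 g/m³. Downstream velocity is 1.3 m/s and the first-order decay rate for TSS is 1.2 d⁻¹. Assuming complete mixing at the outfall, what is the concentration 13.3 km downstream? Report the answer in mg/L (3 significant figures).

After complete mixing, C₀ = (0.46·65 + 54.1·4.2) / 54.56 = 4.713 mg/L.
Travel time t = 1.33e+04 m / 1.3 m/s = 1.023e+04 s = 0.1184 d.
C = 4.713·exp(−1.2·0.1184) = 4.713·0.8675 = 4.088 mg/L.

4.09 mg/L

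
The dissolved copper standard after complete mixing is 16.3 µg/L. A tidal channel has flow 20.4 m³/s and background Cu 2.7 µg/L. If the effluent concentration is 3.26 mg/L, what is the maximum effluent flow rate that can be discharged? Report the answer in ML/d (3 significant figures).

2.7 µg/L = 0.0027 mg/L.
16.3 µg/L = 0.0163 mg/L.
Mass balance at complete mixing: C_std·(Q_w + Q_r) = Q_w·C_e + Q_r·C_b.
Rearranging, Q_w = Q_r·(C_std − C_b)/(C_e − C_std) = 20.4·(0.0163 − 0.0027) / (3.26 − 0.0163) = 0.08553 m³/s.
= 7.39 ML/d.

7.39 ML/d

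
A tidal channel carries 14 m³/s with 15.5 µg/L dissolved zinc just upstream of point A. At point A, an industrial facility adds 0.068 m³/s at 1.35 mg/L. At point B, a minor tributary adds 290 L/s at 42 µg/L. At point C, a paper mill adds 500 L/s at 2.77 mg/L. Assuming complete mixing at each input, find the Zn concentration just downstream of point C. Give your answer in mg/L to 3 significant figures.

0.115 mg/L

15.5 µg/L = 0.0155 mg/L.
After input A: C = (14·0.0155 + 0.068·1.35) / 14.07 = 0.02195 mg/L.
290 L/s = 0.29 m³/s.
42 µg/L = 0.042 mg/L.
After input B: C = (14.07·0.02195 + 0.29·0.042) / 14.36 = 0.02236 mg/L.
500 L/s = 0.5 m³/s.
After input C: C = (14.36·0.02236 + 0.5·2.77) / 14.86 = 0.1148 mg/L.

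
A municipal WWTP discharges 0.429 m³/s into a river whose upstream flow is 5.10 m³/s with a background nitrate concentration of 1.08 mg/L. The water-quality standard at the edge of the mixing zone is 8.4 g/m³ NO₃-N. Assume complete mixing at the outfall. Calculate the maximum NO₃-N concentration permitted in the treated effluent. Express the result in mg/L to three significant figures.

Mass balance: 8.4·5.529 = 0.429·Cₑ + 5.1·1.08.
Cₑ = (46.44 − 5.508) / 0.429 = 95.42 mg/L.

95.4 mg/L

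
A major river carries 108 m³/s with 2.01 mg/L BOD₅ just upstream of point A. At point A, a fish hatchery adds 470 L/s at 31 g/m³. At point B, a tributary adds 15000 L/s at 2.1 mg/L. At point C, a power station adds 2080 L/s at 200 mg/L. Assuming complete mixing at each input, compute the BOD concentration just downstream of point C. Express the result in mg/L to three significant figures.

5.41 mg/L

470 L/s = 0.47 m³/s.
After input A: C = (108·2.01 + 0.47·31) / 108.5 = 2.136 mg/L.
15000 L/s = 15 m³/s.
After input B: C = (108.5·2.136 + 15·2.1) / 123.5 = 2.131 mg/L.
2080 L/s = 2.08 m³/s.
After input C: C = (123.5·2.131 + 2.08·200) / 125.5 = 5.409 mg/L.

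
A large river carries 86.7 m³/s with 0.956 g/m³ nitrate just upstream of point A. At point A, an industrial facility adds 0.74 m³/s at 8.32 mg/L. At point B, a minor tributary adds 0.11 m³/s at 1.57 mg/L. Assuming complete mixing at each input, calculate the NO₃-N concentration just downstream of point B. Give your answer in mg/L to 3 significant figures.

After input A: C = (86.7·0.956 + 0.74·8.32) / 87.44 = 1.018 mg/L.
After input B: C = (87.44·1.018 + 0.11·1.57) / 87.55 = 1.019 mg/L.

1.02 mg/L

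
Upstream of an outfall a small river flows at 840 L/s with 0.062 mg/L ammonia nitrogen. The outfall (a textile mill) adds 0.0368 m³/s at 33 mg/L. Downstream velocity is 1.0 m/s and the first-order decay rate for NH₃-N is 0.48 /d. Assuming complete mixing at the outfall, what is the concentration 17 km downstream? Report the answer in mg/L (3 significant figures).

840 L/s = 0.84 m³/s.
After complete mixing, C₀ = (0.0368·33 + 0.84·0.062) / 0.8768 = 1.444 mg/L.
Travel time t = 1.7e+04 m / 1.0 m/s = 1.7e+04 s = 0.1968 d.
C = 1.444·exp(−0.48·0.1968) = 1.444·0.9099 = 1.314 mg/L.

1.31 mg/L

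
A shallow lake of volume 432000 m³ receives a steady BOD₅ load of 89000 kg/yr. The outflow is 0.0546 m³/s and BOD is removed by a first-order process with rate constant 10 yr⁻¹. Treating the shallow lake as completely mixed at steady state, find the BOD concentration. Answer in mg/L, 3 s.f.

14.7 mg/L

Outflow Q = 0.0546 m³/s × 3.156e+07 s/yr = 1.723e+06 m³/yr.
Steady-state CSTR mass balance: W = Q·C + k·V·C, so C = W/(Q + kV).
Q + kV = 1.723e+06 + 10·432000 = 6.043e+06 m³/yr.
C = 89000/6.043e+06 = 0.01473 kg/m³ = 14.73 mg/L.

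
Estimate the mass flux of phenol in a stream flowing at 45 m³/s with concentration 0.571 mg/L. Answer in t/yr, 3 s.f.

811 t/yr

Mass flux = Q·C = 45 m³/s × 0.571 g/m³ = 25.69 g/s.
= 25.69 g/s × 31.56 = 810.9 t/yr.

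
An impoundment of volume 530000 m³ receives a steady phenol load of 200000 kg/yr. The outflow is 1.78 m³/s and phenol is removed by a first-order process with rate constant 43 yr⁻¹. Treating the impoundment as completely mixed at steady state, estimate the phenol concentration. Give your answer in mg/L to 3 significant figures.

2.53 mg/L

Outflow Q = 1.78 m³/s × 3.156e+07 s/yr = 5.617e+07 m³/yr.
Steady-state CSTR mass balance: W = Q·C + k·V·C, so C = W/(Q + kV).
Q + kV = 5.617e+07 + 43·530000 = 7.896e+07 m³/yr.
C = 200000/7.896e+07 = 0.002533 kg/m³ = 2.533 mg/L.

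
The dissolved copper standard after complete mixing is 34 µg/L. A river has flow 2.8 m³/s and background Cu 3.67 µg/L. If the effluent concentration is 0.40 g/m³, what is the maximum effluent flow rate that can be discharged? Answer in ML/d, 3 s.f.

3.67 µg/L = 0.00367 mg/L.
34 µg/L = 0.034 mg/L.
Mass balance at complete mixing: C_std·(Q_w + Q_r) = Q_w·C_e + Q_r·C_b.
Rearranging, Q_w = Q_r·(C_std − C_b)/(C_e − C_std) = 2.8·(0.034 − 0.00367) / (0.4 − 0.034) = 0.232 m³/s.
= 20.05 ML/d.

20.0 ML/d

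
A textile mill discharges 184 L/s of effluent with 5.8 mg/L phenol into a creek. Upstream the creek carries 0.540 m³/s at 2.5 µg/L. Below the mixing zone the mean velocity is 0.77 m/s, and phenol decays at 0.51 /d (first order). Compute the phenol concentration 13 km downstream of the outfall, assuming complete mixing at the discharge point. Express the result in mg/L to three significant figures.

1.34 mg/L

184 L/s = 0.184 m³/s.
2.5 µg/L = 0.0025 mg/L.
After complete mixing, C₀ = (0.184·5.8 + 0.54·0.0025) / 0.724 = 1.476 mg/L.
Travel time t = 1.3e+04 m / 0.77 m/s = 1.688e+04 s = 0.1954 d.
C = 1.476·exp(−0.51·0.1954) = 1.476·0.9051 = 1.336 mg/L.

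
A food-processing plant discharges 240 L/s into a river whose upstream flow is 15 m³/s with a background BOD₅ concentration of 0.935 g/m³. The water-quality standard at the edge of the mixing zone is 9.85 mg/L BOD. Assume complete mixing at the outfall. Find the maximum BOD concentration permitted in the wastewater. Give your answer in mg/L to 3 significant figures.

567 mg/L

240 L/s = 0.24 m³/s.
Mass balance: 9.85·15.24 = 0.24·Cₑ + 15·0.935.
Cₑ = (150.1 − 14.03) / 0.24 = 567 mg/L.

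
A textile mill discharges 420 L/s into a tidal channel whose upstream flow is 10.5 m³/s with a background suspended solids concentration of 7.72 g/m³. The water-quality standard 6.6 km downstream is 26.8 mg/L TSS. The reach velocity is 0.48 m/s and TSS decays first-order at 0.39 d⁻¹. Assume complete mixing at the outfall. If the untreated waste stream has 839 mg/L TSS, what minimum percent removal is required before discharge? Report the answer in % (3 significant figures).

420 L/s = 0.42 m³/s.
Travel time to the compliance point: t = 6600/0.48 = 1.375e+04 s = 0.1591 d; decay factor exp(−0.39·0.1591) = 0.9398.
So the concentration just after mixing may be at most 26.8/0.9398 = 28.52 mg/L.
Mass balance: 28.52·10.92 = 0.42·Cₑ + 10.5·7.72.
Cₑ = (311.4 − 81.06) / 0.42 = 548.4 mg/L.
Required removal = 1 − 548.4/839 = 34.63 %.

34.6 %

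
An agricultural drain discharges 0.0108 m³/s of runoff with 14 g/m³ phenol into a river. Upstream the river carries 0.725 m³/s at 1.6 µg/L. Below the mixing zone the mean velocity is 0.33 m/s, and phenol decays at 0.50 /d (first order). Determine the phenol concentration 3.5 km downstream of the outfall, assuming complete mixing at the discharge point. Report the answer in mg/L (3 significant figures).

1.6 µg/L = 0.0016 mg/L.
After complete mixing, C₀ = (0.0108·14 + 0.725·0.0016) / 0.7358 = 0.2071 mg/L.
Travel time t = 3500 m / 0.33 m/s = 1.061e+04 s = 0.1228 d.
C = 0.2071·exp(−0.50·0.1228) = 0.2071·0.9405 = 0.1947 mg/L.

0.195 mg/L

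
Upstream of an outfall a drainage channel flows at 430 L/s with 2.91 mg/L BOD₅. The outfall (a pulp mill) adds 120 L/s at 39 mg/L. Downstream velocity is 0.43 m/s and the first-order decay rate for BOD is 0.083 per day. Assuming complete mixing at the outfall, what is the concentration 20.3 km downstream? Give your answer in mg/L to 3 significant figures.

10.3 mg/L

120 L/s = 0.12 m³/s.
430 L/s = 0.43 m³/s.
After complete mixing, C₀ = (0.12·39 + 0.43·2.91) / 0.55 = 10.78 mg/L.
Travel time t = 2.03e+04 m / 0.43 m/s = 4.721e+04 s = 0.5464 d.
C = 10.78·exp(−0.083·0.5464) = 10.78·0.9557 = 10.31 mg/L.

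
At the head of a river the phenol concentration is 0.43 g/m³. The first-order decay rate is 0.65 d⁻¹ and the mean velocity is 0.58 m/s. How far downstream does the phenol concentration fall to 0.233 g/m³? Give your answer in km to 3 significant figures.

47.2 km

From C = C₀·e^(−kt), t = ln(C₀/C)/k = ln(0.43/0.233)/0.65 = 0.6127/0.65 = 0.9427 d.
Distance = v·t = 0.58 m/s × 8.145e+04 s = 4.724e+04 m = 47.24 km.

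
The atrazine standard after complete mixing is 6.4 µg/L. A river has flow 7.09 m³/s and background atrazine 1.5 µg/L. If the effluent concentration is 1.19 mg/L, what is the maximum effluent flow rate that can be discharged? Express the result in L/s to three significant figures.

1.5 µg/L = 0.0015 mg/L.
6.4 µg/L = 0.0064 mg/L.
Mass balance at complete mixing: C_std·(Q_w + Q_r) = Q_w·C_e + Q_r·C_b.
Rearranging, Q_w = Q_r·(C_std − C_b)/(C_e − C_std) = 7.09·(0.0064 − 0.0015) / (1.19 − 0.0064) = 0.02935 m³/s.
= 29.35 L/s.

29.4 L/s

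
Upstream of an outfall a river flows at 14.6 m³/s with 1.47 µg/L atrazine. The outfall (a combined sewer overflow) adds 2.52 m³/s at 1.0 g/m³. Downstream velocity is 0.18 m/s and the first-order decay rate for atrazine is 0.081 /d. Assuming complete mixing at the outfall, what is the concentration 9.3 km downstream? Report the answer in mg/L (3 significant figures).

0.141 mg/L

1.47 µg/L = 0.00147 mg/L.
After complete mixing, C₀ = (2.52·1 + 14.6·0.00147) / 17.12 = 0.1484 mg/L.
Travel time t = 9300 m / 0.18 m/s = 5.167e+04 s = 0.598 d.
C = 0.1484·exp(−0.081·0.598) = 0.1484·0.9527 = 0.1414 mg/L.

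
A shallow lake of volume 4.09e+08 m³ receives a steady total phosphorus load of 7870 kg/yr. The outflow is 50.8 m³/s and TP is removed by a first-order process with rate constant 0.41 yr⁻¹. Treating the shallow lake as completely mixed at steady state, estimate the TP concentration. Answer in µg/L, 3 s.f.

Outflow Q = 50.8 m³/s × 3.156e+07 s/yr = 1.603e+09 m³/yr.
Steady-state CSTR mass balance: W = Q·C + k·V·C, so C = W/(Q + kV).
Q + kV = 1.603e+09 + 0.41·4.09e+08 = 1.771e+09 m³/yr.
C = 7870/1.771e+09 = 4.444e-06 kg/m³ = 0.004444 mg/L = 4.444 µg/L.

4.44 µg/L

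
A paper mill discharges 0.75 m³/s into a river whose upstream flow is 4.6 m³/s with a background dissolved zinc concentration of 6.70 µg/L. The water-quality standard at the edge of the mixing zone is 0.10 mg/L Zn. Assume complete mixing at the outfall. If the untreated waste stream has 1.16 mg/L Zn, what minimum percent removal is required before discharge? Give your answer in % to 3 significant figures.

6.70 µg/L = 0.0067 mg/L.
Mass balance: 0.1·5.35 = 0.75·Cₑ + 4.6·0.0067.
Cₑ = (0.535 − 0.03082) / 0.75 = 0.6722 mg/L.
Required removal = 1 − 0.6722/1.16 = 42.05 %.

42.0 %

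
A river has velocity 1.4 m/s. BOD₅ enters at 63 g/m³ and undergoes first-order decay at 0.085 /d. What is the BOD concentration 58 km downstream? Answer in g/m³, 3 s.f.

60.5 g/m³

Travel time t = 58 km / 1.4 m/s = 5.8e+04/1.4 = 4.143e+04 s = 0.4795 d.
First-order decay: C = 63·exp(−0.085·0.4795) = 63·0.9601 = 60.48 g/m³.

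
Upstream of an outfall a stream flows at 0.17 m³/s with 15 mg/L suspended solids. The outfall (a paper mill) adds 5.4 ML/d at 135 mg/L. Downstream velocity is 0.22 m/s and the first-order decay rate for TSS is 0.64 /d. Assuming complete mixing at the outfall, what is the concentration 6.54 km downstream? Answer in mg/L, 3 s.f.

37.9 mg/L

5.4 ML/d = 0.0625 m³/s.
After complete mixing, C₀ = (0.0625·135 + 0.17·15) / 0.2325 = 47.26 mg/L.
Travel time t = 6540 m / 0.22 m/s = 2.973e+04 s = 0.3441 d.
C = 47.26·exp(−0.64·0.3441) = 47.26·0.8024 = 37.92 mg/L.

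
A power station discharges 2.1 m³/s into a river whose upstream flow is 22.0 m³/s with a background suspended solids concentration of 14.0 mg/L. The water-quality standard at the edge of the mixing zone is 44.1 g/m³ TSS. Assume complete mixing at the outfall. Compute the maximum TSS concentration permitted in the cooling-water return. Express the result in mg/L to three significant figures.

359 mg/L

Mass balance: 44.1·24.1 = 2.1·Cₑ + 22·14.
Cₑ = (1063 − 308) / 2.1 = 359.4 mg/L.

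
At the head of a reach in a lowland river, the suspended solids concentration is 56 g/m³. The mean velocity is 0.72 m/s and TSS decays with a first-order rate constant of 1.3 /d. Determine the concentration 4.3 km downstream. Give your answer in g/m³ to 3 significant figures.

51.2 g/m³

Travel time t = 4.3 km / 0.72 m/s = 4300/0.72 = 5972 s = 0.06912 d.
First-order decay: C = 56·exp(−1.3·0.06912) = 56·0.9141 = 51.19 g/m³.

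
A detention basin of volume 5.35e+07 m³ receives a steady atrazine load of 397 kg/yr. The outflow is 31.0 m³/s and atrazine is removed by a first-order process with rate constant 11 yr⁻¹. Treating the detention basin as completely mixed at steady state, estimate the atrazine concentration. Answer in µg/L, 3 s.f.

0.253 µg/L

Outflow Q = 31.0 m³/s × 3.156e+07 s/yr = 9.783e+08 m³/yr.
Steady-state CSTR mass balance: W = Q·C + k·V·C, so C = W/(Q + kV).
Q + kV = 9.783e+08 + 11·5.35e+07 = 1.567e+09 m³/yr.
C = 397/1.567e+09 = 2.534e-07 kg/m³ = 0.0002534 mg/L = 0.2534 µg/L.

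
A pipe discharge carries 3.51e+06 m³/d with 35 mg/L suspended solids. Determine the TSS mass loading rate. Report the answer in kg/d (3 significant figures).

123000 kg/d

3.51e+06 m³/d = 40.62 m³/s.
Mass flux = Q·C = 40.62 m³/s × 35 g/m³ = 1422 g/s.
= 1422 g/s × 86.4 = 1.229e+05 kg/d.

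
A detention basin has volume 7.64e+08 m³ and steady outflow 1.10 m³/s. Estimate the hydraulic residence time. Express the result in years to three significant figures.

Q = 1.10 m³/s × 3.156e+07 s/yr = 3.471e+07 m³/yr.
Hydraulic residence time τ = V/Q = 7.64e+08/3.471e+07 = 22.01 yr.

22.0 yr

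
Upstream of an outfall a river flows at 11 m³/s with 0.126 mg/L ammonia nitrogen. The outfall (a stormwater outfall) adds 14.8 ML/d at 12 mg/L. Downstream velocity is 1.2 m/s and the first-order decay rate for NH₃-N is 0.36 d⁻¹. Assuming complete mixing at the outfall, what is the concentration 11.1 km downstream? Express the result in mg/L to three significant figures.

14.8 ML/d = 0.1713 m³/s.
After complete mixing, C₀ = (0.1713·12 + 11·0.126) / 11.17 = 0.3081 mg/L.
Travel time t = 1.11e+04 m / 1.2 m/s = 9250 s = 0.1071 d.
C = 0.3081·exp(−0.36·0.1071) = 0.3081·0.9622 = 0.2964 mg/L.

0.296 mg/L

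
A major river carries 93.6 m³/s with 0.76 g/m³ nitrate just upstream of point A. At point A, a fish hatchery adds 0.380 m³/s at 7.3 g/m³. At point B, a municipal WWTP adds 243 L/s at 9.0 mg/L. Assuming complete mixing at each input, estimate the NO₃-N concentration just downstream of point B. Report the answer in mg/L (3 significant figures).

After input A: C = (93.6·0.76 + 0.38·7.3) / 93.98 = 0.7864 mg/L.
243 L/s = 0.243 m³/s.
After input B: C = (93.98·0.7864 + 0.243·9) / 94.22 = 0.8076 mg/L.

0.808 mg/L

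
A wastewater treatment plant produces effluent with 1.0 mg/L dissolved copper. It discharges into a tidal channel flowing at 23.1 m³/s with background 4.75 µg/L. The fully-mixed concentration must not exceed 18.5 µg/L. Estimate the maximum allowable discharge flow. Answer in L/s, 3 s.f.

4.75 µg/L = 0.00475 mg/L.
18.5 µg/L = 0.0185 mg/L.
Mass balance at complete mixing: C_std·(Q_w + Q_r) = Q_w·C_e + Q_r·C_b.
Rearranging, Q_w = Q_r·(C_std − C_b)/(C_e − C_std) = 23.1·(0.0185 − 0.00475) / (1 − 0.0185) = 0.3236 m³/s.
= 323.6 L/s.

324 L/s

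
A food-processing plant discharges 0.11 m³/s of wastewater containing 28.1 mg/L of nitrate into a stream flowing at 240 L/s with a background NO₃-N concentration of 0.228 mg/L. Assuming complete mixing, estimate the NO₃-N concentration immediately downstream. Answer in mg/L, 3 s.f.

8.99 mg/L

240 L/s = 0.24 m³/s.
Flow-weighted mixing gives C = (0.11·28.1 + 0.24·0.228) / (0.11 + 0.24) = 3.146/0.35 = 8.988 mg/L.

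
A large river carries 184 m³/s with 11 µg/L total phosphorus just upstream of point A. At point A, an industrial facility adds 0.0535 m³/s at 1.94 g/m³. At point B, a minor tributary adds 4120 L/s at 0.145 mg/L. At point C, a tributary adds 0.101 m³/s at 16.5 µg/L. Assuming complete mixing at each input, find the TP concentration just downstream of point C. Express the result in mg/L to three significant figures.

11 µg/L = 0.011 mg/L.
After input A: C = (184·0.011 + 0.0535·1.94) / 184.1 = 0.01156 mg/L.
4120 L/s = 4.12 m³/s.
After input B: C = (184.1·0.01156 + 4.12·0.145) / 188.2 = 0.01448 mg/L.
16.5 µg/L = 0.0165 mg/L.
After input C: C = (188.2·0.01448 + 0.101·0.0165) / 188.3 = 0.01448 mg/L.

0.0145 mg/L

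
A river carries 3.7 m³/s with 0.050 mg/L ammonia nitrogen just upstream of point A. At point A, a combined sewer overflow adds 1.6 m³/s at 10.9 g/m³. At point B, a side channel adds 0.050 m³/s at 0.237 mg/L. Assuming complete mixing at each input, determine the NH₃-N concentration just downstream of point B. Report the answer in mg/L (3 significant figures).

3.30 mg/L

After input A: C = (3.7·0.05 + 1.6·10.9) / 5.3 = 3.325 mg/L.
After input B: C = (5.3·3.325 + 0.05·0.237) / 5.35 = 3.297 mg/L.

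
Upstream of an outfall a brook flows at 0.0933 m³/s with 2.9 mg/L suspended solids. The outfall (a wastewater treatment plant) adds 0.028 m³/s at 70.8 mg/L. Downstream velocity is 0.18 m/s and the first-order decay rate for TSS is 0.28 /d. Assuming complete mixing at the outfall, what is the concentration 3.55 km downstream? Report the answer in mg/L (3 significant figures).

17.4 mg/L

After complete mixing, C₀ = (0.028·70.8 + 0.0933·2.9) / 0.1213 = 18.57 mg/L.
Travel time t = 3550 m / 0.18 m/s = 1.972e+04 s = 0.2283 d.
C = 18.57·exp(−0.28·0.2283) = 18.57·0.9381 = 17.42 mg/L.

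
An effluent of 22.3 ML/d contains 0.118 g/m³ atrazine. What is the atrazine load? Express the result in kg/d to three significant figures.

2.63 kg/d

22.3 ML/d = 0.2581 m³/s.
Mass flux = Q·C = 0.2581 m³/s × 0.118 g/m³ = 0.03046 g/s.
= 0.03046 g/s × 86.4 = 2.631 kg/d.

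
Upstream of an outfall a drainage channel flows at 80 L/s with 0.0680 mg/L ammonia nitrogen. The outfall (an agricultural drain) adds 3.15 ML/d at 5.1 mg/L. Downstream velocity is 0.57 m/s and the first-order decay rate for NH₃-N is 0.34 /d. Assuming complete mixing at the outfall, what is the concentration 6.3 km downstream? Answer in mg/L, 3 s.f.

1.57 mg/L

3.15 ML/d = 0.03646 m³/s.
80 L/s = 0.08 m³/s.
After complete mixing, C₀ = (0.03646·5.1 + 0.08·0.068) / 0.1165 = 1.643 mg/L.
Travel time t = 6300 m / 0.57 m/s = 1.105e+04 s = 0.1279 d.
C = 1.643·exp(−0.34·0.1279) = 1.643·0.9574 = 1.573 mg/L.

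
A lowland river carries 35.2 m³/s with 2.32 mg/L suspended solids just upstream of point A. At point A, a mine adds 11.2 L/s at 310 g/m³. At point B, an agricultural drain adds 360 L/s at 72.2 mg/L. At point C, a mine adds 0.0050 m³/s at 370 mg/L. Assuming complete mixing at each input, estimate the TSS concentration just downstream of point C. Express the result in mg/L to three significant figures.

3.18 mg/L

11.2 L/s = 0.0112 m³/s.
After input A: C = (35.2·2.32 + 0.0112·310) / 35.21 = 2.418 mg/L.
360 L/s = 0.36 m³/s.
After input B: C = (35.21·2.418 + 0.36·72.2) / 35.57 = 3.124 mg/L.
After input C: C = (35.57·3.124 + 0.005·370) / 35.58 = 3.176 mg/L.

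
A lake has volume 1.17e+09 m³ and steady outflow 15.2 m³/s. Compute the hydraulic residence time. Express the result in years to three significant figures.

2.44 yr

Q = 15.2 m³/s × 3.156e+07 s/yr = 4.797e+08 m³/yr.
Hydraulic residence time τ = V/Q = 1.17e+09/4.797e+08 = 2.439 yr.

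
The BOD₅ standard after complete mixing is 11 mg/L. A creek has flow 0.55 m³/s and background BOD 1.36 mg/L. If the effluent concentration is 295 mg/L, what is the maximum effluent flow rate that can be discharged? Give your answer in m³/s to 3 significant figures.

0.0187 m³/s

Mass balance at complete mixing: C_std·(Q_w + Q_r) = Q_w·C_e + Q_r·C_b.
Rearranging, Q_w = Q_r·(C_std − C_b)/(C_e − C_std) = 0.55·(11 − 1.36) / (295 − 11) = 0.01867 m³/s.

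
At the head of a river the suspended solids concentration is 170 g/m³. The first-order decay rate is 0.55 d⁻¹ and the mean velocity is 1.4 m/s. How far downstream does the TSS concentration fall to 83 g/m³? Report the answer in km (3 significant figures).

158 km

From C = C₀·e^(−kt), t = ln(C₀/C)/k = ln(170/83)/0.55 = 0.717/0.55 = 1.304 d.
Distance = v·t = 1.4 m/s × 1.126e+05 s = 1.577e+05 m = 157.7 km.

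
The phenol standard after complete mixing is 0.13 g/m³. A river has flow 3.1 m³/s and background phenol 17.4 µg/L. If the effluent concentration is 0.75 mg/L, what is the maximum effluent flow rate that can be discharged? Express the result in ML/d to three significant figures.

17.4 µg/L = 0.0174 mg/L.
Mass balance at complete mixing: C_std·(Q_w + Q_r) = Q_w·C_e + Q_r·C_b.
Rearranging, Q_w = Q_r·(C_std − C_b)/(C_e − C_std) = 3.1·(0.13 − 0.0174) / (0.75 − 0.13) = 0.563 m³/s.
= 48.64 ML/d.

48.6 ML/d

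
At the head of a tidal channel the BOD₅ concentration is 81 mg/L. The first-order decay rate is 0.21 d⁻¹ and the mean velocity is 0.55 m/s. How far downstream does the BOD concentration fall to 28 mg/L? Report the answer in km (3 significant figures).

From C = C₀·e^(−kt), t = ln(C₀/C)/k = ln(81/28)/0.21 = 1.062/0.21 = 5.058 d.
Distance = v·t = 0.55 m/s × 4.37e+05 s = 2.404e+05 m = 240.4 km.

240 km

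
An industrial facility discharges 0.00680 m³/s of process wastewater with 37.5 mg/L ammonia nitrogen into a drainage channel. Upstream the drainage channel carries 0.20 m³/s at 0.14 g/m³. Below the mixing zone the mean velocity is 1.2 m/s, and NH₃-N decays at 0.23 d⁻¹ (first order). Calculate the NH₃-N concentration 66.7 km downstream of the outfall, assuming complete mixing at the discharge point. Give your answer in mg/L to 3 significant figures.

1.18 mg/L

After complete mixing, C₀ = (0.0068·37.5 + 0.2·0.14) / 0.2068 = 1.368 mg/L.
Travel time t = 6.67e+04 m / 1.2 m/s = 5.558e+04 s = 0.6433 d.
C = 1.368·exp(−0.23·0.6433) = 1.368·0.8625 = 1.18 mg/L.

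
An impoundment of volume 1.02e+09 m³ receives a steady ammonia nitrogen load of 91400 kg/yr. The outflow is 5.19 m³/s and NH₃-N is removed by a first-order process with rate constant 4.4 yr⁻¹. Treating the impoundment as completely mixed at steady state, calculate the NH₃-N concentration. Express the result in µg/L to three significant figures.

19.6 µg/L

Outflow Q = 5.19 m³/s × 3.156e+07 s/yr = 1.638e+08 m³/yr.
Steady-state CSTR mass balance: W = Q·C + k·V·C, so C = W/(Q + kV).
Q + kV = 1.638e+08 + 4.4·1.02e+09 = 4.652e+09 m³/yr.
C = 91400/4.652e+09 = 1.965e-05 kg/m³ = 0.01965 mg/L = 19.65 µg/L.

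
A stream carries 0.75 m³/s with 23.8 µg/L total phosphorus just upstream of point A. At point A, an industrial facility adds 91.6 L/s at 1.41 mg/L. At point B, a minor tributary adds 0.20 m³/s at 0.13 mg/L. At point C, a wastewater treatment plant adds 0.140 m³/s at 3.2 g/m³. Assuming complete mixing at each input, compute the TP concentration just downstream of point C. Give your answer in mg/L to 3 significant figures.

0.526 mg/L

23.8 µg/L = 0.0238 mg/L.
91.6 L/s = 0.0916 m³/s.
After input A: C = (0.75·0.0238 + 0.0916·1.41) / 0.8416 = 0.1747 mg/L.
After input B: C = (0.8416·0.1747 + 0.2·0.13) / 1.042 = 0.1661 mg/L.
After input C: C = (1.042·0.1661 + 0.14·3.2) / 1.182 = 0.5256 mg/L.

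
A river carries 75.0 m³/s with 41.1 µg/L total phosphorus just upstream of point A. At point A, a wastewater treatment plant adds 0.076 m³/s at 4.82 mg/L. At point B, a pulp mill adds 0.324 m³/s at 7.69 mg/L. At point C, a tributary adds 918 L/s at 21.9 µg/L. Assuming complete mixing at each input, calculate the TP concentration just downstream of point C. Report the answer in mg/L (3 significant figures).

0.0781 mg/L

41.1 µg/L = 0.0411 mg/L.
After input A: C = (75·0.0411 + 0.076·4.82) / 75.08 = 0.04594 mg/L.
After input B: C = (75.08·0.04594 + 0.324·7.69) / 75.4 = 0.07878 mg/L.
918 L/s = 0.918 m³/s.
21.9 µg/L = 0.0219 mg/L.
After input C: C = (75.4·0.07878 + 0.918·0.0219) / 76.32 = 0.0781 mg/L.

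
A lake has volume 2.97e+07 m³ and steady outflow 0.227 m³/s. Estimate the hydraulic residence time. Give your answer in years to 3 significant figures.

Q = 0.227 m³/s × 3.156e+07 s/yr = 7.164e+06 m³/yr.
Hydraulic residence time τ = V/Q = 2.97e+07/7.164e+06 = 4.146 yr.

4.15 yr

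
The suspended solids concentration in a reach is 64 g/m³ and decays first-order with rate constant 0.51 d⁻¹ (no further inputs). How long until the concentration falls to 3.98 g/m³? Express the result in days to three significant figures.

t = ln(C₀/C)/k = ln(64/3.98)/0.51 = 2.778/0.51 = 5.446 d.

5.45 d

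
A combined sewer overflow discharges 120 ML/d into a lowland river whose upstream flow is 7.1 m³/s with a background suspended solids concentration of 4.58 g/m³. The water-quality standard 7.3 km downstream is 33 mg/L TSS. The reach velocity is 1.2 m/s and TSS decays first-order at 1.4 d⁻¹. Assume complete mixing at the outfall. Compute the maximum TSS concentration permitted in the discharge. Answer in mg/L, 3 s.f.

120 ML/d = 1.389 m³/s.
Travel time to the compliance point: t = 7300/1.2 = 6083 s = 0.07041 d; decay factor exp(−1.4·0.07041) = 0.9061.
So the concentration just after mixing may be at most 33/0.9061 = 36.42 mg/L.
Mass balance: 36.42·8.489 = 1.389·Cₑ + 7.1·4.58.
Cₑ = (309.2 − 32.52) / 1.389 = 199.2 mg/L.

199 mg/L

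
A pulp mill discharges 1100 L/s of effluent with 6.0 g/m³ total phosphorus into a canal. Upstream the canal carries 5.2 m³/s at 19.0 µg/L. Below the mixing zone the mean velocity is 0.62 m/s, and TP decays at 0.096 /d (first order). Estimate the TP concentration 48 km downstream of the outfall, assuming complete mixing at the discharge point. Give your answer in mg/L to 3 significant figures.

0.976 mg/L

1100 L/s = 1.1 m³/s.
19.0 µg/L = 0.019 mg/L.
After complete mixing, C₀ = (1.1·6 + 5.2·0.019) / 6.3 = 1.063 mg/L.
Travel time t = 4.8e+04 m / 0.62 m/s = 7.742e+04 s = 0.8961 d.
C = 1.063·exp(−0.096·0.8961) = 1.063·0.9176 = 0.9757 mg/L.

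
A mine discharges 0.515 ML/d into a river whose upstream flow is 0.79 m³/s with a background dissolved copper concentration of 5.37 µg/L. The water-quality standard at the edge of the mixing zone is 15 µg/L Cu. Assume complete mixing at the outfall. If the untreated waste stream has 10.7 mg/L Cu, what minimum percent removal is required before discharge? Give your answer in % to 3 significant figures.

87.9 %

0.515 ML/d = 0.005961 m³/s.
5.37 µg/L = 0.00537 mg/L.
15 µg/L = 0.015 mg/L.
Mass balance: 0.015·0.796 = 0.005961·Cₑ + 0.79·0.00537.
Cₑ = (0.01194 − 0.004242) / 0.005961 = 1.291 mg/L.
Required removal = 1 − 1.291/10.7 = 87.93 %.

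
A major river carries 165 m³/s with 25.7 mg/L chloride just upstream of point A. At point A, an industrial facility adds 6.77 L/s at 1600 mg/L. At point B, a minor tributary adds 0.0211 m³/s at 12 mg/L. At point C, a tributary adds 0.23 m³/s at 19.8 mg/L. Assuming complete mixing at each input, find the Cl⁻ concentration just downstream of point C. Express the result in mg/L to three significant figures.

6.77 L/s = 0.00677 m³/s.
After input A: C = (165·25.7 + 0.00677·1600) / 165 = 25.76 mg/L.
After input B: C = (165·25.76 + 0.0211·12) / 165 = 25.76 mg/L.
After input C: C = (165·25.76 + 0.23·19.8) / 165.3 = 25.75 mg/L.

25.8 mg/L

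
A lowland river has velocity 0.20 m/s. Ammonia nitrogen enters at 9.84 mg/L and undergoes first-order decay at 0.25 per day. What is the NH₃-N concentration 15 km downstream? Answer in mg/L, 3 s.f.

7.92 mg/L

Travel time t = 15 km / 0.20 m/s = 1.5e+04/0.20 = 7.5e+04 s = 0.8681 d.
First-order decay: C = 9.84·exp(−0.25·0.8681) = 9.84·0.8049 = 7.92 mg/L.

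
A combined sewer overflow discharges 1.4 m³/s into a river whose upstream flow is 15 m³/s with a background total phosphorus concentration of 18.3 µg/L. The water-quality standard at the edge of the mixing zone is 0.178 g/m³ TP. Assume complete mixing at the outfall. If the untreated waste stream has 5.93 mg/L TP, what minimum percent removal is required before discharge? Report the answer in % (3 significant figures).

68.1 %

18.3 µg/L = 0.0183 mg/L.
Mass balance: 0.178·16.4 = 1.4·Cₑ + 15·0.0183.
Cₑ = (2.919 − 0.2745) / 1.4 = 1.889 mg/L.
Required removal = 1 − 1.889/5.93 = 68.14 %.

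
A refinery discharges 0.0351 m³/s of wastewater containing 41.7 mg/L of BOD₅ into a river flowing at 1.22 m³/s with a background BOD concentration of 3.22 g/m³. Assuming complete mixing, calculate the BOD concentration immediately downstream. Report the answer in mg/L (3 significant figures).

4.30 mg/L

By mass balance at complete mixing, C = (0.0351·41.7 + 1.22·3.22) / (0.0351 + 1.22) = 5.392/1.255 = 4.296 mg/L.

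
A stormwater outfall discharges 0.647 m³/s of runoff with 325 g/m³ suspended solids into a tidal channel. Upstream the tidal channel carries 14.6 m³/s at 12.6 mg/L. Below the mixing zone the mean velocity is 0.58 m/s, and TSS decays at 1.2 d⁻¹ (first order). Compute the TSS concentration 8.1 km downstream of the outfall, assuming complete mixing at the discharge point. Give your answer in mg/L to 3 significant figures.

After complete mixing, C₀ = (0.647·325 + 14.6·12.6) / 15.25 = 25.86 mg/L.
Travel time t = 8100 m / 0.58 m/s = 1.397e+04 s = 0.1616 d.
C = 25.86·exp(−1.2·0.1616) = 25.86·0.8237 = 21.3 mg/L.

21.3 mg/L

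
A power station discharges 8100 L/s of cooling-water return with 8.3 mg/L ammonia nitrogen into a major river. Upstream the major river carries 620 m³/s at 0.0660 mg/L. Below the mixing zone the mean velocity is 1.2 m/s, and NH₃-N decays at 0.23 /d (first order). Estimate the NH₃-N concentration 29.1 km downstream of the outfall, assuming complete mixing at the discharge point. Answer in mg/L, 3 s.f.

0.161 mg/L

8100 L/s = 8.1 m³/s.
After complete mixing, C₀ = (8.1·8.3 + 620·0.066) / 628.1 = 0.1722 mg/L.
Travel time t = 2.91e+04 m / 1.2 m/s = 2.425e+04 s = 0.2807 d.
C = 0.1722·exp(−0.23·0.2807) = 0.1722·0.9375 = 0.1614 mg/L.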